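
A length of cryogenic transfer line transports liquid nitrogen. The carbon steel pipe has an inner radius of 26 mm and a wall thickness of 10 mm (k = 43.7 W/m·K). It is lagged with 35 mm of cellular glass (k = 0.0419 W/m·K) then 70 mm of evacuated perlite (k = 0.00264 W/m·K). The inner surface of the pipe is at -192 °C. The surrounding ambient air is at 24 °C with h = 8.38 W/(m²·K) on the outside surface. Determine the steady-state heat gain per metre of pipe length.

Per-layer cylindrical resistances, series-summed:
R_carbon steel pipe wall = ln(36/26)/(2π×43.7×1) = 0.001185 K/W
R_cellular glass = ln(71/36)/(2π×0.0419×1) = 2.58 K/W
R_evacuated perlite = ln(141/71)/(2π×0.00264×1) = 41.36 K/W
R_outer film = 1/(h_o·2πr_oL) = 1/(8.38×2π×0.141×1) = 0.1347 K/W
R_total = 44.08 K/W
Q = ΔT/R_total = 216/44.08

q′ ≈ 4.9 W/m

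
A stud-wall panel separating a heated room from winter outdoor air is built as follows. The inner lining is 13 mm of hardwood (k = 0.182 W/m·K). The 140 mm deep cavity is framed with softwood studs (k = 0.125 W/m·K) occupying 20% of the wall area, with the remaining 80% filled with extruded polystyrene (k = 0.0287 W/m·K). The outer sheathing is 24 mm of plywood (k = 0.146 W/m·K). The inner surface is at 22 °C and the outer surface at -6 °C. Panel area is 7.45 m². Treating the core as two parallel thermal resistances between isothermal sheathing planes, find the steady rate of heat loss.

Q ≈ 66.1 W

Sheathing layers in series; stud and cavity paths in parallel between them.
R_inner = 0.013/(0.182×7.45) = 0.009588 K/W
R_stud  = 0.14/(0.125×0.2×7.45) = 0.7517 K/W
R_cav   = 0.14/(0.0287×0.8×7.45) = 0.8185 K/W
1/R_core = 1/R_stud + 1/R_cav → R_core = 0.3918 K/W
R_outer = 0.024/(0.146×7.45) = 0.02206 K/W
R_total = 0.4235 K/W
Q = ΔT/R_total = 28/0.4235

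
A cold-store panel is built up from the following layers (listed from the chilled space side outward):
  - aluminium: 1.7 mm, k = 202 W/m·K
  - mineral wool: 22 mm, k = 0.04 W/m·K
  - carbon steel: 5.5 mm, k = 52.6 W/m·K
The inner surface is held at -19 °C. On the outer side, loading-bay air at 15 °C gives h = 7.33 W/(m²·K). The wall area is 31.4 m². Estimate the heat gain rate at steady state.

Q ≈ 1560 W

Thermal resistances in series:
R_aluminium = L/(kA) = 0.0017/(202×31.4) = 2.68×10^-7 K/W
R_mineral wool = L/(kA) = 0.022/(0.04×31.4) = 0.01752 K/W
R_carbon steel = L/(kA) = 0.0055/(52.6×31.4) = 3.33×10^-6 K/W
R_outer film = 1/(h_o·A) = 1/(7.33×31.4) = 0.004345 K/W
R_total = 0.02186 K/W
Q = ΔT / R_total = 34 / 0.02186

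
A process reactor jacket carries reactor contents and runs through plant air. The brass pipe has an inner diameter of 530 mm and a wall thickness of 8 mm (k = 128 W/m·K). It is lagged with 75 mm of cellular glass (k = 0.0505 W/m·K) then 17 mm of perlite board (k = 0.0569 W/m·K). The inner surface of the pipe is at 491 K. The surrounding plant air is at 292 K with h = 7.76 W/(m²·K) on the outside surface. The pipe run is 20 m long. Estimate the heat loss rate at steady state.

For a radial system each layer contributes R = ln(r_out/r_in)/(2πkL); films add R = 1/(hA).
R_brass pipe wall = ln(273/265)/(2π×128×20) = 1.849×10^-6 K/W
R_cellular glass = ln(348/273)/(2π×0.0505×20) = 0.03825 K/W
R_perlite board = ln(365/348)/(2π×0.0569×20) = 0.00667 K/W
R_outer film = 1/(h_o·2πr_oL) = 1/(7.76×2π×0.365×20) = 0.00281 K/W
R_total = 0.04773 K/W
Q = ΔT/R_total = 199/0.04773

Q ≈ 4170 W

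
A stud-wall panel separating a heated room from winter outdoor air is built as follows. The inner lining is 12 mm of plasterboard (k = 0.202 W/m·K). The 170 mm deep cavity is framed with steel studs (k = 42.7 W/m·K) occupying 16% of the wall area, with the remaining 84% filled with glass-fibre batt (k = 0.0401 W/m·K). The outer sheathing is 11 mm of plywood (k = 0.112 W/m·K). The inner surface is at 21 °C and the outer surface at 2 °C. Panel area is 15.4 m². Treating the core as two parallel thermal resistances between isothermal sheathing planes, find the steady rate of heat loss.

Q ≈ 1600 W

Sheathing layers in series; stud and cavity paths in parallel between them.
R_inner = 0.012/(0.202×15.4) = 0.003858 K/W
R_stud  = 0.17/(42.7×0.16×15.4) = 0.001616 K/W
R_cav   = 0.17/(0.0401×0.84×15.4) = 0.3277 K/W
1/R_core = 1/R_stud + 1/R_cav → R_core = 0.001608 K/W
R_outer = 0.011/(0.112×15.4) = 0.006378 K/W
R_total = 0.01184 K/W
Q = ΔT/R_total = 19/0.01184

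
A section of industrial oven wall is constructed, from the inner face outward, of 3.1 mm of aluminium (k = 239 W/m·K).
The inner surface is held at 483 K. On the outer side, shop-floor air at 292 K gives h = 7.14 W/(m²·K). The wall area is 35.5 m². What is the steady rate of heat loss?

Series thermal resistances:
R_aluminium = L/(kA) = 0.0031/(239×35.5) = 3.654×10^-7 K/W
R_outer film = 1/(h_o·A) = 1/(7.14×35.5) = 0.003945 K/W
R_total = 0.003946 K/W
Q = ΔT / R_total = 191 / 0.003946

Q ≈ 48400 W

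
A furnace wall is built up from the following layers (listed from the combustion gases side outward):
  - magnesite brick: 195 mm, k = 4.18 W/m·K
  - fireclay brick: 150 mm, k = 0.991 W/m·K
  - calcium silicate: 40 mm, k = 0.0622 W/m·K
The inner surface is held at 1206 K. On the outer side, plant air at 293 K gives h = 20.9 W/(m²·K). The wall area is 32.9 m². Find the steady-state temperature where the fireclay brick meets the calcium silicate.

T ≈ 1000 K

Thermal resistances in series:
R_magnesite brick = L/(kA) = 0.195/(4.18×32.9) = 0.001418 K/W
R_fireclay brick = L/(kA) = 0.15/(0.991×32.9) = 0.004601 K/W
R_calcium silicate = L/(kA) = 0.04/(0.0622×32.9) = 0.01955 K/W
R_outer film = 1/(h_o·A) = 1/(20.9×32.9) = 0.001454 K/W
R_total = 0.02702 K/W;  Q = ΔT/R_total = 913/0.02702 = 33790 W
T_interface = T_inner − Q·ΣR(inner→interface) = 1206 − 33800×0.006019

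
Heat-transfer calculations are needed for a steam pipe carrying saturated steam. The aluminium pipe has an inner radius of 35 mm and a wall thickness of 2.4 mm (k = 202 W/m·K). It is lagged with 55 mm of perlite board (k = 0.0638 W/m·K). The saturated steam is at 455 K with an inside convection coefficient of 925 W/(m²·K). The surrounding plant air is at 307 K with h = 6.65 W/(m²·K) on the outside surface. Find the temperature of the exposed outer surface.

Radial resistances (cylindrical: R_cond = ln(r_o/r_i)/(2πkL), R_conv = 1/(h·2πrL)):
R_inner film = 1/(h_i·2πr₁L) = 1/(925×2π×0.035×1) = 0.004916 K/W
R_aluminium pipe wall = ln(37.4/35)/(2π×202×1) = 5.226×10^-5 K/W
R_perlite board = ln(92.4/37.4)/(2π×0.0638×1) = 2.256 K/W
R_outer film = 1/(h_o·2πr_oL) = 1/(6.65×2π×0.0924×1) = 0.259 K/W
R_total = 2.52 K/W
Q = ΔT/R_total = 148/2.52
Q = 58.7 W/m
T_interface = T_inner − Q·ΣR(inner→interface) = 455 − 58.7×2.261

T ≈ 322 K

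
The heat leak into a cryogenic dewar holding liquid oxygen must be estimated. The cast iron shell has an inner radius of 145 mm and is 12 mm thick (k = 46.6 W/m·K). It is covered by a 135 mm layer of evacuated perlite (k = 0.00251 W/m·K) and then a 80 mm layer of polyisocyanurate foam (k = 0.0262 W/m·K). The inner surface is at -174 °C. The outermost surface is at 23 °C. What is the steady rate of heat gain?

Q ≈ 2.06 W

Radial (spherical) resistances in series:
R_cast iron shell = (1/0.145 − 1/0.157)/(4π×46.6) = 9.002×10^-4 K/W
R_evacuated perlite = (1/0.157 − 1/0.292)/(4π×0.00251) = 93.36 K/W
R_polyisocyanurate foam = (1/0.292 − 1/0.372)/(4π×0.0262) = 2.237 K/W
R_total = 95.6 K/W
Q = ΔT/R_total = 197/95.6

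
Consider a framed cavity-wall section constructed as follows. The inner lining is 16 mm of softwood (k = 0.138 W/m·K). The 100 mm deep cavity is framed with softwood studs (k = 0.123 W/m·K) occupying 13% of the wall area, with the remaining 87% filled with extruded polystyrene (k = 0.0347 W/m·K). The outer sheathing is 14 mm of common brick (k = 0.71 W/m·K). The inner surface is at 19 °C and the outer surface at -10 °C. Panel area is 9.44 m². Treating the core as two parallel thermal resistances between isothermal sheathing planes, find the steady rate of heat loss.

Q ≈ 119 W

Sheathing layers in series; stud and cavity paths in parallel between them.
R_inner = 0.016/(0.138×9.44) = 0.01228 K/W
R_stud  = 0.1/(0.123×0.13×9.44) = 0.6625 K/W
R_cav   = 0.1/(0.0347×0.87×9.44) = 0.3509 K/W
1/R_core = 1/R_stud + 1/R_cav → R_core = 0.2294 K/W
R_outer = 0.014/(0.71×9.44) = 0.002089 K/W
R_total = 0.2438 K/W
Q = ΔT/R_total = 29/0.2438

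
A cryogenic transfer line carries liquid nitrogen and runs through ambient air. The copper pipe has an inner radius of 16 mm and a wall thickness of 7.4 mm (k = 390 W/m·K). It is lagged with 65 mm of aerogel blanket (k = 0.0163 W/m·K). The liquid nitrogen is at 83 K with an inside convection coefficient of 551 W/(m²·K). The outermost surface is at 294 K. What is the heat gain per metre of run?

q′ ≈ 16.2 W/m

Treating each annulus and film as a series resistance:
R_inner film = 1/(h_i·2πr₁L) = 1/(551×2π×0.016×1) = 0.01805 K/W
R_copper pipe wall = ln(23.4/16)/(2π×390×1) = 1.551×10^-4 K/W
R_aerogel blanket = ln(88.4/23.4)/(2π×0.0163×1) = 12.98 K/W
R_total = 13 K/W
Q = ΔT/R_total = 211/13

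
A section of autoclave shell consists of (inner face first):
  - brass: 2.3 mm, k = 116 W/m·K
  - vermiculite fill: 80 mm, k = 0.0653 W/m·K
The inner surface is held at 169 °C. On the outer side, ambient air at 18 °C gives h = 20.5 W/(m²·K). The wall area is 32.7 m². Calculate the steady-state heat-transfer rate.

Q ≈ 3880 W

Using the resistance-network approach (series):
R_brass = L/(kA) = 0.0023/(116×32.7) = 6.063×10^-7 K/W
R_vermiculite fill = L/(kA) = 0.08/(0.0653×32.7) = 0.03747 K/W
R_outer film = 1/(h_o·A) = 1/(20.5×32.7) = 0.001492 K/W
R_total = 0.03896 K/W
Q = ΔT / R_total = 151 / 0.03896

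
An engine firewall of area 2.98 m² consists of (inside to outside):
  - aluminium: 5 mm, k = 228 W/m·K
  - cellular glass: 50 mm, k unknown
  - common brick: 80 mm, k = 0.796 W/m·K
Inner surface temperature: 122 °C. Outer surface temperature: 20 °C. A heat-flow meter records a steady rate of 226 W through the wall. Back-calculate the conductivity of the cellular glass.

k ≈ 0.0402 W/(m·K)

Treating each layer as a thermal resistance in series:
R_aluminium = L/(kA) = 0.005/(228×2.98) = 7.359×10^-6 K/W
R_common brick = L/(kA) = 0.08/(0.796×2.98) = 0.03373 K/W
Sum of known resistances R_other = 0.03373 K/W
Total R = ΔT/Q = 102/226 = 0.4513 K/W
R_cellular glass = R_total − R_other = 0.4176 K/W
k = L/(R·A) = 0.05/(0.4176×2.98)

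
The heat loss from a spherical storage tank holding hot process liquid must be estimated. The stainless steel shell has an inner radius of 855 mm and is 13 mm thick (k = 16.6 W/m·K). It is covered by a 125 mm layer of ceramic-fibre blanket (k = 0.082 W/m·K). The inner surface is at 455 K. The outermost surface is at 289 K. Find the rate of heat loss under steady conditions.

Q ≈ 1180 W

Spherical conduction: R = (1/r_in − 1/r_out)/(4πk) per layer; series-sum.
R_stainless steel shell = (1/0.855 − 1/0.868)/(4π×16.6) = 8.397×10^-5 K/W
R_ceramic-fibre blanket = (1/0.868 − 1/0.993)/(4π×0.082) = 0.1407 K/W
R_total = 0.1408 K/W
Q = ΔT/R_total = 166/0.1408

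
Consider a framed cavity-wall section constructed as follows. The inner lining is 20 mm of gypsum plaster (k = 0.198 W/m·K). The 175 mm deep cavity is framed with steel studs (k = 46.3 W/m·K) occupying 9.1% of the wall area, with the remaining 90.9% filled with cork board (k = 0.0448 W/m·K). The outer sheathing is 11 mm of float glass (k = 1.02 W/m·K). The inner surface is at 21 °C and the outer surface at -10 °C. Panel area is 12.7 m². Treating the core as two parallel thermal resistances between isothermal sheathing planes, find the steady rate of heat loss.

Q ≈ 2570 W

Sheathing layers in series; stud and cavity paths in parallel between them.
R_inner = 0.02/(0.198×12.7) = 0.007954 K/W
R_stud  = 0.175/(46.3×0.091×12.7) = 0.00327 K/W
R_cav   = 0.175/(0.0448×0.909×12.7) = 0.3384 K/W
1/R_core = 1/R_stud + 1/R_cav → R_core = 0.003239 K/W
R_outer = 0.011/(1.02×12.7) = 8.492×10^-4 K/W
R_total = 0.01204 K/W
Q = ΔT/R_total = 31/0.01204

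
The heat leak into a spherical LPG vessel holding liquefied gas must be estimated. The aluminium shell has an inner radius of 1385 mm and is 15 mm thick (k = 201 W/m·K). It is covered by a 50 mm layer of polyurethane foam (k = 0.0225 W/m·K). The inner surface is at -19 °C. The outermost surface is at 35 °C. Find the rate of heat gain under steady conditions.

Each spherical layer contributes R = (1/r_i − 1/r_o)/(4πk):
R_aluminium shell = (1/1.385 − 1/1.4)/(4π×201) = 3.063×10^-6 K/W
R_polyurethane foam = (1/1.4 − 1/1.45)/(4π×0.0225) = 0.08711 K/W
R_total = 0.08712 K/W
Q = ΔT/R_total = 54/0.08712

Q ≈ 620 W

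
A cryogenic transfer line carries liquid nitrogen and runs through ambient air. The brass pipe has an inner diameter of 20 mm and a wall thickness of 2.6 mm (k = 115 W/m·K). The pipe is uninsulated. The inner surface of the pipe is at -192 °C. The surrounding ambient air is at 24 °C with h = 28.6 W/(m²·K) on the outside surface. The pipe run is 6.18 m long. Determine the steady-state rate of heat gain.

Per-layer cylindrical resistances, series-summed:
R_brass pipe wall = ln(12.6/10)/(2π×115×6.18) = 5.176×10^-5 K/W
R_outer film = 1/(h_o·2πr_oL) = 1/(28.6×2π×0.0126×6.18) = 0.07147 K/W
R_total = 0.07152 K/W
Q = ΔT/R_total = 216/0.07152

Q ≈ 3020 W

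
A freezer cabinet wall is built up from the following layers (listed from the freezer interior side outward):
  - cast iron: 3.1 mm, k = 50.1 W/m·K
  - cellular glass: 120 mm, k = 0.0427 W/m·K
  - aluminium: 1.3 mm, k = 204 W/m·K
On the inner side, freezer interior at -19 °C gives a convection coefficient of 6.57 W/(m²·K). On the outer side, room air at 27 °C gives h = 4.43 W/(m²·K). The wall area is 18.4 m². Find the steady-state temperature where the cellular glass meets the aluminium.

T ≈ 23.7 °C

Thermal resistances in series:
R_inner film = 1/(h_i·A) = 1/(6.57×18.4) = 0.008272 K/W
R_cast iron = L/(kA) = 0.0031/(50.1×18.4) = 3.363×10^-6 K/W
R_cellular glass = L/(kA) = 0.12/(0.0427×18.4) = 0.1527 K/W
R_aluminium = L/(kA) = 0.0013/(204×18.4) = 3.463×10^-7 K/W
R_outer film = 1/(h_o·A) = 1/(4.43×18.4) = 0.01227 K/W
R_total = 0.1733 K/W;  Q = ΔT/R_total = 46/0.1733 = 265.5 W
T_interface = T_inner + Q·ΣR(inner→interface) = -19 + 265×0.161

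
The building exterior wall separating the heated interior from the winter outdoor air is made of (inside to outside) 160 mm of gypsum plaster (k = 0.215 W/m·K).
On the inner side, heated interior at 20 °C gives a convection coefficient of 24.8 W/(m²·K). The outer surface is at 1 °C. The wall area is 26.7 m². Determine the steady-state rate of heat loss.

Using the resistance-network approach (series):
R_inner film = 1/(h_i·A) = 1/(24.8×26.7) = 0.00151 K/W
R_gypsum plaster = L/(kA) = 0.16/(0.215×26.7) = 0.02787 K/W
R_total = 0.02938 K/W
Q = ΔT / R_total = 19 / 0.02938

Q ≈ 647 W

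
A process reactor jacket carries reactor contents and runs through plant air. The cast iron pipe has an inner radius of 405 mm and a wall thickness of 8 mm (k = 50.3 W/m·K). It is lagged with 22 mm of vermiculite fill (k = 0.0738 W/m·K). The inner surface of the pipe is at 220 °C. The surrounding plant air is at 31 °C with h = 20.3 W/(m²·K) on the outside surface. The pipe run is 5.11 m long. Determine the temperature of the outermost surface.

T ≈ 57.2 °C

Cylindrical conduction, so R = ln(r₂/r₁)/(2πkL) per layer, in series:
R_cast iron pipe wall = ln(413/405)/(2π×50.3×5.11) = 1.211×10^-5 K/W
R_vermiculite fill = ln(435/413)/(2π×0.0738×5.11) = 0.0219 K/W
R_outer film = 1/(h_o·2πr_oL) = 1/(20.3×2π×0.435×5.11) = 0.003527 K/W
R_total = 0.02544 K/W
Q = ΔT/R_total = 189/0.02544
Q = 7430 W
T_interface = T_inner − Q·ΣR(inner→interface) = 220 − 7430×0.02191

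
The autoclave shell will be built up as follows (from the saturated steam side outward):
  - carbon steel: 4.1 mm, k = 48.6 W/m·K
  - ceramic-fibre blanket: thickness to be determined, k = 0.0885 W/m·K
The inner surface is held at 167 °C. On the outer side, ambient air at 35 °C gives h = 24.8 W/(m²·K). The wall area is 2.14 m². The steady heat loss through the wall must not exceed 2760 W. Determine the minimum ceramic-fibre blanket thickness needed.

L ≈ 5.48 mm

Model the wall as resistances in series:
R_carbon steel = L/(kA) = 0.0041/(48.6×2.14) = 3.942×10^-5 K/W
R_outer film = 1/(h_o·A) = 1/(24.8×2.14) = 0.01884 K/W
Sum of the known resistances R_other = 0.01888 K/W
Required total resistance R_tot = ΔT/Q_allow = 132/2760 = 0.04783 K/W
R_ceramic-fibre blanket = R_tot − R_other = 0.02894 K/W
L = R·k·A = 0.02894×0.0885×2.14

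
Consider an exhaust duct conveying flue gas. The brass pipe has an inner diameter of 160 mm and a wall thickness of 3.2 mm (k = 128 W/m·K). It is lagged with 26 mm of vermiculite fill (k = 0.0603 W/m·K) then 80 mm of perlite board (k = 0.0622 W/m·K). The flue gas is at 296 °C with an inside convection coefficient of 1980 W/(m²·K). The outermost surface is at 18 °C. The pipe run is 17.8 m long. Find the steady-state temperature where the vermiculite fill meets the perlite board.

T ≈ 202 °C

For a radial system each layer contributes R = ln(r_out/r_in)/(2πkL); films add R = 1/(hA).
R_inner film = 1/(h_i·2πr₁L) = 1/(1980×2π×0.08×17.8) = 5.645×10^-5 K/W
R_brass pipe wall = ln(83.2/80)/(2π×128×17.8) = 2.74×10^-6 K/W
R_vermiculite fill = ln(109.2/83.2)/(2π×0.0603×17.8) = 0.04032 K/W
R_perlite board = ln(189.2/109.2)/(2π×0.0622×17.8) = 0.07901 K/W
R_total = 0.1194 K/W
Q = ΔT/R_total = 278/0.1194
Q = 2330 W
T_interface = T_inner − Q·ΣR(inner→interface) = 296 − 2330×0.04038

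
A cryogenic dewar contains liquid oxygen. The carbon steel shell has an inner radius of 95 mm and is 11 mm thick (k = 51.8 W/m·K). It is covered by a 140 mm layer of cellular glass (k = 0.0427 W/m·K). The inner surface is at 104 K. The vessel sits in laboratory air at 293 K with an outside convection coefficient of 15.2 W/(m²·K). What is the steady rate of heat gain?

Q ≈ 18.7 W

For a spherical shell R = (1/r₁ − 1/r₂)/(4πk); film R = 1/(h·4πr²). In series:
R_carbon steel shell = (1/0.095 − 1/0.106)/(4π×51.8) = 0.001678 K/W
R_cellular glass = (1/0.106 − 1/0.246)/(4π×0.0427) = 10.01 K/W
R_outer film = 1/(h·4πr_o²) = 1/(15.2×4π×0.246²) = 0.08651 K/W
R_total = 10.09 K/W
Q = ΔT/R_total = 189/10.09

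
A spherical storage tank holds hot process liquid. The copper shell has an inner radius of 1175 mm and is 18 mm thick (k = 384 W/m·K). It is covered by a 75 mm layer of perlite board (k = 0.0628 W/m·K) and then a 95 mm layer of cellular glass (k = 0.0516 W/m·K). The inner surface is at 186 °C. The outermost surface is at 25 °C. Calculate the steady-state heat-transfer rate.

Radial (spherical) resistances in series:
R_copper shell = (1/1.175 − 1/1.193)/(4π×384) = 2.661×10^-6 K/W
R_perlite board = (1/1.193 − 1/1.268)/(4π×0.0628) = 0.06282 K/W
R_cellular glass = (1/1.268 − 1/1.363)/(4π×0.0516) = 0.08477 K/W
R_total = 0.1476 K/W
Q = ΔT/R_total = 161/0.1476

Q ≈ 1090 W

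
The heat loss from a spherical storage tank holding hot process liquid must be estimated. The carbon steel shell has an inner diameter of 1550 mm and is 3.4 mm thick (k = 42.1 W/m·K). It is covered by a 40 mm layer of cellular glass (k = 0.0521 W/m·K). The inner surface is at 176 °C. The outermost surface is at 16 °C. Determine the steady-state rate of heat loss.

Radial (spherical) resistances in series:
R_carbon steel shell = (1/0.775 − 1/0.7784)/(4π×42.1) = 1.065×10^-5 K/W
R_cellular glass = (1/0.7784 − 1/0.8184)/(4π×0.0521) = 0.09591 K/W
R_total = 0.09592 K/W
Q = ΔT/R_total = 160/0.09592

Q ≈ 1670 W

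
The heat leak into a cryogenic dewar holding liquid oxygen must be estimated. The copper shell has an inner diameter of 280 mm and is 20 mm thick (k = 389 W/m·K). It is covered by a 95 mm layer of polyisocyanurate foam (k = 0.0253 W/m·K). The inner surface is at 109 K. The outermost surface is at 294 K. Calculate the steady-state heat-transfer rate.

Each spherical layer contributes R = (1/r_i − 1/r_o)/(4πk):
R_copper shell = (1/0.14 − 1/0.16)/(4π×389) = 1.827×10^-4 K/W
R_polyisocyanurate foam = (1/0.16 − 1/0.255)/(4π×0.0253) = 7.324 K/W
R_total = 7.324 K/W
Q = ΔT/R_total = 185/7.324

Q ≈ 25.3 W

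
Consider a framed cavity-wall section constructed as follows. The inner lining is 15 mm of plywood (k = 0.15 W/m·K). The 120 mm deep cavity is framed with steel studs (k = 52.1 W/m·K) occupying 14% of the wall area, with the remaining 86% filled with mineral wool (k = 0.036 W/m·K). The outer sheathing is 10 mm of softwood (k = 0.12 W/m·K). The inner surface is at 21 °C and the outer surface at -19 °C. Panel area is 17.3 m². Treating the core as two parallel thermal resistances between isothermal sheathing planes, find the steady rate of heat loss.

Q ≈ 3460 W

Sheathing layers in series; stud and cavity paths in parallel between them.
R_inner = 0.015/(0.15×17.3) = 0.00578 K/W
R_stud  = 0.12/(52.1×0.14×17.3) = 9.51×10^-4 K/W
R_cav   = 0.12/(0.036×0.86×17.3) = 0.224 K/W
1/R_core = 1/R_stud + 1/R_cav → R_core = 9.47×10^-4 K/W
R_outer = 0.01/(0.12×17.3) = 0.004817 K/W
R_total = 0.01154 K/W
Q = ΔT/R_total = 40/0.01154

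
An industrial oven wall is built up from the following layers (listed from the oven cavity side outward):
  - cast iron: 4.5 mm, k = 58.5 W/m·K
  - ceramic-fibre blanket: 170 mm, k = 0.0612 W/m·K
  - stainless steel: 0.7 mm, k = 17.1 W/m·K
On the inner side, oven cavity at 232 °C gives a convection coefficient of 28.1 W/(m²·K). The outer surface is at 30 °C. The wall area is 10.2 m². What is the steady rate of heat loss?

Q ≈ 732 W

Series thermal resistances:
R_inner film = 1/(h_i·A) = 1/(28.1×10.2) = 0.003489 K/W
R_cast iron = L/(kA) = 0.0045/(58.5×10.2) = 7.541×10^-6 K/W
R_ceramic-fibre blanket = L/(kA) = 0.17/(0.0612×10.2) = 0.2723 K/W
R_stainless steel = L/(kA) = 0.0007/(17.1×10.2) = 4.013×10^-6 K/W
R_total = 0.2758 K/W
Q = ΔT / R_total = 202 / 0.2758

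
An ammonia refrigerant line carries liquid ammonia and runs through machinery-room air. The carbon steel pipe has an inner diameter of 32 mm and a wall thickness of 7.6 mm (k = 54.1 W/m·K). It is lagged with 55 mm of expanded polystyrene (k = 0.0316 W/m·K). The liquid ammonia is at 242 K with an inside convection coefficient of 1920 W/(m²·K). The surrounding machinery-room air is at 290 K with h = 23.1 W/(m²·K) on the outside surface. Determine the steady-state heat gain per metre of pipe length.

q′ ≈ 7.8 W/m

Treating each annulus and film as a series resistance:
R_inner film = 1/(h_i·2πr₁L) = 1/(1920×2π×0.016×1) = 0.005181 K/W
R_carbon steel pipe wall = ln(23.6/16)/(2π×54.1×1) = 0.001143 K/W
R_expanded polystyrene = ln(78.6/23.6)/(2π×0.0316×1) = 6.06 K/W
R_outer film = 1/(h_o·2πr_oL) = 1/(23.1×2π×0.0786×1) = 0.08766 K/W
R_total = 6.154 K/W
Q = ΔT/R_total = 48/6.154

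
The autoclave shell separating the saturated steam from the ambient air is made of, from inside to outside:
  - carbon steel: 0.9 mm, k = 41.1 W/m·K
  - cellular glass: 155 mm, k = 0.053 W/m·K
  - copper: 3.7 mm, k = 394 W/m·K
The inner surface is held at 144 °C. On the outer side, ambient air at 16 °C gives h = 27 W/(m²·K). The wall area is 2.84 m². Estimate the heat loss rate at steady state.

Series thermal resistances:
R_carbon steel = L/(kA) = 0.0009/(41.1×2.84) = 7.71×10^-6 K/W
R_cellular glass = L/(kA) = 0.155/(0.053×2.84) = 1.03 K/W
R_copper = L/(kA) = 0.0037/(394×2.84) = 3.307×10^-6 K/W
R_outer film = 1/(h_o·A) = 1/(27×2.84) = 0.01304 K/W
R_total = 1.043 K/W
Q = ΔT / R_total = 128 / 1.043

Q ≈ 123 W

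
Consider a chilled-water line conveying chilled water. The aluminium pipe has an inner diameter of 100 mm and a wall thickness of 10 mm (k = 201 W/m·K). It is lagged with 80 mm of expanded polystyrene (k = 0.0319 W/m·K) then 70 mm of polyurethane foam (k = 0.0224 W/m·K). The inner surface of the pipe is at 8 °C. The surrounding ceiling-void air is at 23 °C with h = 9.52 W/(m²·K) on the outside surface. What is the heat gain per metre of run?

q′ ≈ 2.09 W/m

For a radial system each layer contributes R = ln(r_out/r_in)/(2πkL); films add R = 1/(hA).
R_aluminium pipe wall = ln(60/50)/(2π×201×1) = 1.444×10^-4 K/W
R_expanded polystyrene = ln(140/60)/(2π×0.0319×1) = 4.227 K/W
R_polyurethane foam = ln(210/140)/(2π×0.0224×1) = 2.881 K/W
R_outer film = 1/(h_o·2πr_oL) = 1/(9.52×2π×0.21×1) = 0.07961 K/W
R_total = 7.188 K/W
Q = ΔT/R_total = 15/7.188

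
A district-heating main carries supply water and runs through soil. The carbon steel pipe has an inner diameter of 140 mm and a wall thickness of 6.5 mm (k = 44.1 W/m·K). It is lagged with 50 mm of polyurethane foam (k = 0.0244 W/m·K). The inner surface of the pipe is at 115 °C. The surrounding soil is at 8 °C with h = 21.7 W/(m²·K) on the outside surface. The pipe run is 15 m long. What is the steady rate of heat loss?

Q ≈ 481 W

Per-layer cylindrical resistances, series-summed:
R_carbon steel pipe wall = ln(76.5/70)/(2π×44.1×15) = 2.136×10^-5 K/W
R_polyurethane foam = ln(126.5/76.5)/(2π×0.0244×15) = 0.2187 K/W
R_outer film = 1/(h_o·2πr_oL) = 1/(21.7×2π×0.1265×15) = 0.003865 K/W
R_total = 0.2226 K/W
Q = ΔT/R_total = 107/0.2226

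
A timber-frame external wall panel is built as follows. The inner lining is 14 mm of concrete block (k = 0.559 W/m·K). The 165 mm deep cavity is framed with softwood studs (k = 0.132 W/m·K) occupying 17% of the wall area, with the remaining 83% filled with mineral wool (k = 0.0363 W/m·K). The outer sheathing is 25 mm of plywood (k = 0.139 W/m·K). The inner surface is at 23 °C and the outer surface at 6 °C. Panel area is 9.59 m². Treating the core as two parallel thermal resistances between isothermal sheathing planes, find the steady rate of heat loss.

Sheathing layers in series; stud and cavity paths in parallel between them.
R_inner = 0.014/(0.559×9.59) = 0.002612 K/W
R_stud  = 0.165/(0.132×0.17×9.59) = 0.7667 K/W
R_cav   = 0.165/(0.0363×0.83×9.59) = 0.5711 K/W
1/R_core = 1/R_stud + 1/R_cav → R_core = 0.3273 K/W
R_outer = 0.025/(0.139×9.59) = 0.01875 K/W
R_total = 0.3487 K/W
Q = ΔT/R_total = 17/0.3487

Q ≈ 48.8 W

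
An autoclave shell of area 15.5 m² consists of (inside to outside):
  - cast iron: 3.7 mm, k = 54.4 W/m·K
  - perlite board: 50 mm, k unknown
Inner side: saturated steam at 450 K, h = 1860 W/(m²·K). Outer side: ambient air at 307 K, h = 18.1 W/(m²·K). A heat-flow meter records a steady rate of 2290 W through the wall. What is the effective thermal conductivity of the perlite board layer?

k ≈ 0.0548 W/(m·K)

Series thermal resistances:
R_inner film = 1/(h_i·A) = 1/(1860×15.5) = 3.469×10^-5 K/W
R_cast iron = L/(kA) = 0.0037/(54.4×15.5) = 4.388×10^-6 K/W
R_outer film = 1/(h_o·A) = 1/(18.1×15.5) = 0.003564 K/W
Sum of known resistances R_other = 0.003604 K/W
Total R = ΔT/Q = 143/2290 = 0.06245 K/W
R_perlite board = R_total − R_other = 0.05884 K/W
k = L/(R·A) = 0.05/(0.05884×15.5)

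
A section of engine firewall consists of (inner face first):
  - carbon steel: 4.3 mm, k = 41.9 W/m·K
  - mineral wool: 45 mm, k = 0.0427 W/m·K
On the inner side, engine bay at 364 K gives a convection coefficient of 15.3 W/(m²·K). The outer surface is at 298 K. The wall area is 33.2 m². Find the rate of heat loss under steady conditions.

Q ≈ 1960 W

Series thermal resistances:
R_inner film = 1/(h_i·A) = 1/(15.3×33.2) = 0.001969 K/W
R_carbon steel = L/(kA) = 0.0043/(41.9×33.2) = 3.091×10^-6 K/W
R_mineral wool = L/(kA) = 0.045/(0.0427×33.2) = 0.03174 K/W
R_total = 0.03371 K/W
Q = ΔT / R_total = 66 / 0.03371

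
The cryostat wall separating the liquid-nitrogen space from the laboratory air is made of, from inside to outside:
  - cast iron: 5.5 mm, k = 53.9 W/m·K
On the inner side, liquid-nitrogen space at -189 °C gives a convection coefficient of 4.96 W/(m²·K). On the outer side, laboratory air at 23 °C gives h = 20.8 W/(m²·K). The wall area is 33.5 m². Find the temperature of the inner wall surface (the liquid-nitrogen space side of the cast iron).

Thermal resistances in series:
R_inner film = 1/(h_i·A) = 1/(4.96×33.5) = 0.006018 K/W
R_cast iron = L/(kA) = 0.0055/(53.9×33.5) = 3.046×10^-6 K/W
R_outer film = 1/(h_o·A) = 1/(20.8×33.5) = 0.001435 K/W
R_total = 0.007456 K/W;  Q = ΔT/R_total = 212/0.007456 = 28430 W
T_interface = T_inner + Q·ΣR(inner→interface) = -189 + 28400×0.006018

T ≈ -17.9 °C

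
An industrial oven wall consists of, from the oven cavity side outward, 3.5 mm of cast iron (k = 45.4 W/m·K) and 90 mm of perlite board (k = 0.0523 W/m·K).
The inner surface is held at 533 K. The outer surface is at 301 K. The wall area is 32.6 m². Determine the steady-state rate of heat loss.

Q ≈ 4390 W

Using the resistance-network approach (series):
R_cast iron = L/(kA) = 0.0035/(45.4×32.6) = 2.365×10^-6 K/W
R_perlite board = L/(kA) = 0.09/(0.0523×32.6) = 0.05279 K/W
R_total = 0.05279 K/W
Q = ΔT / R_total = 232 / 0.05279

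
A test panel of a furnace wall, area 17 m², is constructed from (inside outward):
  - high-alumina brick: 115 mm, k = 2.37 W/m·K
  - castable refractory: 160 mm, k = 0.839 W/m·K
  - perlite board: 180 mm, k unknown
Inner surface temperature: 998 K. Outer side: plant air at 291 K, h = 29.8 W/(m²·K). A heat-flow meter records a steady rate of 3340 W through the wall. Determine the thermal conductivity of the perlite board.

Series thermal resistances:
R_high-alumina brick = L/(kA) = 0.115/(2.37×17) = 0.002854 K/W
R_castable refractory = L/(kA) = 0.16/(0.839×17) = 0.01122 K/W
R_outer film = 1/(h_o·A) = 1/(29.8×17) = 0.001974 K/W
Sum of known resistances R_other = 0.01605 K/W
Total R = ΔT/Q = 707/3340 = 0.2117 K/W
R_perlite board = R_total − R_other = 0.1956 K/W
k = L/(R·A) = 0.18/(0.1956×17)

k ≈ 0.0541 W/(m·K)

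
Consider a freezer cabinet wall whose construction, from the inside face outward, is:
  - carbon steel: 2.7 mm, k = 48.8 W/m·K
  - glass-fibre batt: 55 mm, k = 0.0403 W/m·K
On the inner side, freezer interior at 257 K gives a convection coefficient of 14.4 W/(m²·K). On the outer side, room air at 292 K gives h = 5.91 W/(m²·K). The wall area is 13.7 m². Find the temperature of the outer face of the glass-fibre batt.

T ≈ 288 K

Model the wall as resistances in series:
R_inner film = 1/(h_i·A) = 1/(14.4×13.7) = 0.005069 K/W
R_carbon steel = L/(kA) = 0.0027/(48.8×13.7) = 4.039×10^-6 K/W
R_glass-fibre batt = L/(kA) = 0.055/(0.0403×13.7) = 0.09962 K/W
R_outer film = 1/(h_o·A) = 1/(5.91×13.7) = 0.01235 K/W
R_total = 0.117 K/W;  Q = ΔT/R_total = 35/0.117 = 299 W
T_interface = T_inner + Q·ΣR(inner→interface) = 257 + 299×0.1047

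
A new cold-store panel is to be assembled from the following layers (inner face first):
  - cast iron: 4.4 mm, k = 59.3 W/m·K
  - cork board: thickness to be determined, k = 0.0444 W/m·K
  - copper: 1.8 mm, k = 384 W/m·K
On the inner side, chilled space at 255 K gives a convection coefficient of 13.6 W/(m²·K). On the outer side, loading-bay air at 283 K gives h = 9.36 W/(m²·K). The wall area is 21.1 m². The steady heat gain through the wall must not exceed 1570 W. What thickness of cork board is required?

L ≈ 8.7 mm

Model the wall as resistances in series:
R_inner film = 1/(h_i·A) = 1/(13.6×21.1) = 0.003485 K/W
R_cast iron = L/(kA) = 0.0044/(59.3×21.1) = 3.517×10^-6 K/W
R_copper = L/(kA) = 0.0018/(384×21.1) = 2.222×10^-7 K/W
R_outer film = 1/(h_o·A) = 1/(9.36×21.1) = 0.005063 K/W
Sum of the known resistances R_other = 0.008552 K/W
Required total resistance R_tot = ΔT/Q_allow = 28/1570 = 0.01783 K/W
R_cork board = R_tot − R_other = 0.009282 K/W
L = R·k·A = 0.009282×0.0444×21.1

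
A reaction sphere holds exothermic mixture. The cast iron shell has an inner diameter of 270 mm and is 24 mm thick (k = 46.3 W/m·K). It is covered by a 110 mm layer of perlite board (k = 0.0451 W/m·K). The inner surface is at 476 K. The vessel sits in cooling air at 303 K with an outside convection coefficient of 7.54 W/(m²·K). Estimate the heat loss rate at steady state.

Q ≈ 36.9 W

Each spherical layer contributes R = (1/r_i − 1/r_o)/(4πk):
R_cast iron shell = (1/0.135 − 1/0.159)/(4π×46.3) = 0.001922 K/W
R_perlite board = (1/0.159 − 1/0.269)/(4π×0.0451) = 4.538 K/W
R_outer film = 1/(h·4πr_o²) = 1/(7.54×4π×0.269²) = 0.1459 K/W
R_total = 4.686 K/W
Q = ΔT/R_total = 173/4.686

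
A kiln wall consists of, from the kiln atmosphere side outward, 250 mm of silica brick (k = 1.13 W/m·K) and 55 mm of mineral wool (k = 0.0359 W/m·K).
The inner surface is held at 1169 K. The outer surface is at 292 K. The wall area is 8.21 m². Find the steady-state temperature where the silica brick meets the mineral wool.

Thermal resistances in series:
R_silica brick = L/(kA) = 0.25/(1.13×8.21) = 0.02695 K/W
R_mineral wool = L/(kA) = 0.055/(0.0359×8.21) = 0.1866 K/W
R_total = 0.2136 K/W;  Q = ΔT/R_total = 877/0.2136 = 4107 W
T_interface = T_inner − Q·ΣR(inner→interface) = 1169 − 4110×0.02695

T ≈ 1060 K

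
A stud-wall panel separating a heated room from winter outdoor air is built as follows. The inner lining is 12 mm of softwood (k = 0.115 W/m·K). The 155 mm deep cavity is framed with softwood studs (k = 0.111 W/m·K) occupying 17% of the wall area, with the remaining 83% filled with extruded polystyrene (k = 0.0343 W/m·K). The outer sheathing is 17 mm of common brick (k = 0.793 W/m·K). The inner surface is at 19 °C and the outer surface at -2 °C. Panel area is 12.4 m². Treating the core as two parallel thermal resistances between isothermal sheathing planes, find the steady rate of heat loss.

Q ≈ 76.6 W

Sheathing layers in series; stud and cavity paths in parallel between them.
R_inner = 0.012/(0.115×12.4) = 0.008415 K/W
R_stud  = 0.155/(0.111×0.17×12.4) = 0.6624 K/W
R_cav   = 0.155/(0.0343×0.83×12.4) = 0.4391 K/W
1/R_core = 1/R_stud + 1/R_cav → R_core = 0.2641 K/W
R_outer = 0.017/(0.793×12.4) = 0.001729 K/W
R_total = 0.2742 K/W
Q = ΔT/R_total = 21/0.2742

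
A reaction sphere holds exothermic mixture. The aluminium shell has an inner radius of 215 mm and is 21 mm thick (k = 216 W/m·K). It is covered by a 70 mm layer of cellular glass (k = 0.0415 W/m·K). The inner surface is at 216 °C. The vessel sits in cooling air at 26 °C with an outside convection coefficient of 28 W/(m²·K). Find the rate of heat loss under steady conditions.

Q ≈ 101 W

Each spherical layer contributes R = (1/r_i − 1/r_o)/(4πk):
R_aluminium shell = (1/0.215 − 1/0.236)/(4π×216) = 1.525×10^-4 K/W
R_cellular glass = (1/0.236 − 1/0.306)/(4π×0.0415) = 1.859 K/W
R_outer film = 1/(h·4πr_o²) = 1/(28×4π×0.306²) = 0.03035 K/W
R_total = 1.889 K/W
Q = ΔT/R_total = 190/1.889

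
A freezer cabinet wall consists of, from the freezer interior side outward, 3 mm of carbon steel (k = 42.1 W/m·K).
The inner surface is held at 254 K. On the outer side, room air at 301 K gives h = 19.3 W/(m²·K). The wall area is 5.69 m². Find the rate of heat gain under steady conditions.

Q ≈ 5150 W

Model the wall as resistances in series:
R_carbon steel = L/(kA) = 0.003/(42.1×5.69) = 1.252×10^-5 K/W
R_outer film = 1/(h_o·A) = 1/(19.3×5.69) = 0.009106 K/W
R_total = 0.009119 K/W
Q = ΔT / R_total = 47 / 0.009119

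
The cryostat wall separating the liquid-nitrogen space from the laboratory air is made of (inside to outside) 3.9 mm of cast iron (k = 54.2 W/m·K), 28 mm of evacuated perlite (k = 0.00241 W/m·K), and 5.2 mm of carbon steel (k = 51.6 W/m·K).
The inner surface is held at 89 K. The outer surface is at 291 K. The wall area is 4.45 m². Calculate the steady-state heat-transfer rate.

Model the wall as resistances in series:
R_cast iron = L/(kA) = 0.0039/(54.2×4.45) = 1.617×10^-5 K/W
R_evacuated perlite = L/(kA) = 0.028/(0.00241×4.45) = 2.611 K/W
R_carbon steel = L/(kA) = 0.0052/(51.6×4.45) = 2.265×10^-5 K/W
R_total = 2.611 K/W
Q = ΔT / R_total = 202 / 2.611

Q ≈ 77.4 W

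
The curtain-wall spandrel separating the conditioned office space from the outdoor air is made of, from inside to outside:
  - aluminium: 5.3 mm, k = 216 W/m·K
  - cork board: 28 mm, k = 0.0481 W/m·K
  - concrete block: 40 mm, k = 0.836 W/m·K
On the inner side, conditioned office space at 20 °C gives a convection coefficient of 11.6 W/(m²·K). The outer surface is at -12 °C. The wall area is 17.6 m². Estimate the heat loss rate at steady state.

Thermal resistances in series:
R_inner film = 1/(h_i·A) = 1/(11.6×17.6) = 0.004898 K/W
R_aluminium = L/(kA) = 0.0053/(216×17.6) = 1.394×10^-6 K/W
R_cork board = L/(kA) = 0.028/(0.0481×17.6) = 0.03308 K/W
R_concrete block = L/(kA) = 0.04/(0.836×17.6) = 0.002719 K/W
R_total = 0.04069 K/W
Q = ΔT / R_total = 32 / 0.04069

Q ≈ 786 W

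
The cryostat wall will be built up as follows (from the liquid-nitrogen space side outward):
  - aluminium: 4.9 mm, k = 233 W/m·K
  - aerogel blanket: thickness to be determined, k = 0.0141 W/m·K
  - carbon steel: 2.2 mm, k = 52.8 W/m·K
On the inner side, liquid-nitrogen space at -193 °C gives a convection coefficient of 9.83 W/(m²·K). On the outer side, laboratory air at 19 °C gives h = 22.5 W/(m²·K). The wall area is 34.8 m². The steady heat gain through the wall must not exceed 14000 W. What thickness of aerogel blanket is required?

L ≈ 5.37 mm

Model the wall as resistances in series:
R_inner film = 1/(h_i·A) = 1/(9.83×34.8) = 0.002923 K/W
R_aluminium = L/(kA) = 0.0049/(233×34.8) = 6.043×10^-7 K/W
R_carbon steel = L/(kA) = 0.0022/(52.8×34.8) = 1.197×10^-6 K/W
R_outer film = 1/(h_o·A) = 1/(22.5×34.8) = 0.001277 K/W
Sum of the known resistances R_other = 0.004202 K/W
Required total resistance R_tot = ΔT/Q_allow = 212/14000 = 0.01514 K/W
R_aerogel blanket = R_tot − R_other = 0.01094 K/W
L = R·k·A = 0.01094×0.0141×34.8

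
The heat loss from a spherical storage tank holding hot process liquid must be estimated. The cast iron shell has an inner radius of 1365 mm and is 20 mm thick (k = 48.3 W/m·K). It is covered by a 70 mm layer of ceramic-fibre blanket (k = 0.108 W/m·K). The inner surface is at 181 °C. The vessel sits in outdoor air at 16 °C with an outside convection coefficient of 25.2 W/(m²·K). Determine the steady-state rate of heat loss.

Q ≈ 6090 W

Radial (spherical) resistances in series:
R_cast iron shell = (1/1.365 − 1/1.385)/(4π×48.3) = 1.743×10^-5 K/W
R_ceramic-fibre blanket = (1/1.385 − 1/1.455)/(4π×0.108) = 0.02559 K/W
R_outer film = 1/(h·4πr_o²) = 1/(25.2×4π×1.455²) = 0.001492 K/W
R_total = 0.0271 K/W
Q = ΔT/R_total = 165/0.0271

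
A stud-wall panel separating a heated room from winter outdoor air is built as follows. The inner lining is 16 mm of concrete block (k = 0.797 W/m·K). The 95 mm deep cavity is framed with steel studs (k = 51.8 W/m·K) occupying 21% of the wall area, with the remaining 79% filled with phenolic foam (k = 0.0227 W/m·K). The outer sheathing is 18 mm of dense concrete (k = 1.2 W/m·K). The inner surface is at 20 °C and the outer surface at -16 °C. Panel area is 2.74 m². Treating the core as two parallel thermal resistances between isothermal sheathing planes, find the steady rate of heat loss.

Sheathing layers in series; stud and cavity paths in parallel between them.
R_inner = 0.016/(0.797×2.74) = 0.007327 K/W
R_stud  = 0.095/(51.8×0.21×2.74) = 0.003187 K/W
R_cav   = 0.095/(0.0227×0.79×2.74) = 1.933 K/W
1/R_core = 1/R_stud + 1/R_cav → R_core = 0.003182 K/W
R_outer = 0.018/(1.2×2.74) = 0.005474 K/W
R_total = 0.01598 K/W
Q = ΔT/R_total = 36/0.01598

Q ≈ 2250 W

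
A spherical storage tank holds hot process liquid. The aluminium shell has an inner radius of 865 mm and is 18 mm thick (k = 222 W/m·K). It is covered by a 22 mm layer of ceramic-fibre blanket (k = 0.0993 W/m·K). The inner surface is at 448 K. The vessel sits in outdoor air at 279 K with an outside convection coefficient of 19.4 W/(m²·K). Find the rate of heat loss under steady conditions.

Radial (spherical) resistances in series:
R_aluminium shell = (1/0.865 − 1/0.883)/(4π×222) = 8.448×10^-6 K/W
R_ceramic-fibre blanket = (1/0.883 − 1/0.905)/(4π×0.0993) = 0.02206 K/W
R_outer film = 1/(h·4πr_o²) = 1/(19.4×4π×0.905²) = 0.005008 K/W
R_total = 0.02708 K/W
Q = ΔT/R_total = 169/0.02708

Q ≈ 6240 W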